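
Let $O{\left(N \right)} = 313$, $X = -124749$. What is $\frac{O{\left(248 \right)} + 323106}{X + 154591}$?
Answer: $\frac{323419}{29842} \approx 10.838$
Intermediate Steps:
$\frac{O{\left(248 \right)} + 323106}{X + 154591} = \frac{313 + 323106}{-124749 + 154591} = \frac{323419}{29842}$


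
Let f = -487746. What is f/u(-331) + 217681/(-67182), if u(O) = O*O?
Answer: -56617099813/7360527102 ≈ -7.6920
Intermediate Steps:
u(O) = O**2
f/u(-331) + 217681/(-67182) = -487746/((-331)**2) + 217681/(-67182) = -487746/109561 + 217681*(-1/67182) = -487746*1/109561 - 217681/67182 = -487746/109561 - 217681/67182 = -56617099813/7360527102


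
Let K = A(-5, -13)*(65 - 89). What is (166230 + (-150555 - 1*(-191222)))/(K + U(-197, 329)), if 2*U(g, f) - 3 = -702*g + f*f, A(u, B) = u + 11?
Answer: 206897/123125 ≈ 1.6804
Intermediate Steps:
A(u, B) = 11 + u
K = -144 (K = (11 - 5)*(65 - 89) = 6*(-24) = -144)
U(g, f) = 3/2 + f²/2 - 351*g (U(g, f) = 3/2 + (-702*g + f*f)/2 = 3/2 + (-702*g + f²)/2 = 3/2 + (f² - 702*g)/2 = 3/2 + (f²/2 - 351*g) = 3/2 + f²/2 - 351*g)
(166230 + (-150555 - 1*(-191222)))/(K + U(-197, 329)) = (166230 + (-150555 - 1*(-191222)))/(-144 + (3/2 + (½)*329² - 351*(-197))) = (166230 + (-150555 + 191222))/(-144 + (3/2 + (½)*108241 + 69147)) = (166230 + 40667)/(-144 + (3/2 + 108241/2 + 69147)) = 206897/(-144 + 123269) = 206897/123125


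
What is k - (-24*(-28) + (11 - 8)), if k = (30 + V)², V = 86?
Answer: 12781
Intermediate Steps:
k = 13456 (k = (30 + 86)² = 116² = 13456)
k - (-24*(-28) + (11 - 8)) = 13456 - (-24*(-28) + (11 - 8)) = 13456 - (672 + 3) = 13456 - 1*675 = 13456 - 675 = 12781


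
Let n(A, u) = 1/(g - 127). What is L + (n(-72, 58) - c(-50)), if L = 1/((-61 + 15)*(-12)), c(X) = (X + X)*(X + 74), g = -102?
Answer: 303378877/126408 ≈ 2400.0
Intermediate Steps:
n(A, u) = -1/229 (n(A, u) = 1/(-102 - 127) = 1/(-229) = -1/229)
c(X) = 2*X*(74 + X) (c(X) = (2*X)*(74 + X) = 2*X*(74 + X))
L = 1/552 (L = 1/(-46*(-12)) = 1/552 ≈ 0.0018116)
L + (n(-72, 58) - c(-50)) = 1/552 + (-1/229 - 2*(-50)*(74 - 50)) = 1/552 + (-1/229 - 2*(-50)*24) = 1/552 + (-1/229 - 1*(-2400)) = 1/552 + (-1/229 + 2400) = 1/552 + 549599/229 = 303378877/126408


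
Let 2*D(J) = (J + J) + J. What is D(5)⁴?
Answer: 50625/16 ≈ 3164.1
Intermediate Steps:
D(J) = 3*J/2 (D(J) = ((J + J) + J)/2 = (2*J + J)/2 = (3*J)/2 = 3*J/2)
D(5)⁴ = ((3/2)*5)⁴ = (15/2)⁴ = 50625/16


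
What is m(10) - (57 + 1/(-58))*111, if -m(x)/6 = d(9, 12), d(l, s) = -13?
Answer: -362331/58 ≈ -6247.1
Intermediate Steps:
m(x) = 78 (m(x) = -6*(-13) = 78)
m(10) - (57 + 1/(-58))*111 = 78 - (57 + 1/(-58))*111 = 78 - (57 - 1/58)*111 = 78 - 3305*111/58 = 78 - 1*366855/58 = 78 - 366855/58 = -362331/58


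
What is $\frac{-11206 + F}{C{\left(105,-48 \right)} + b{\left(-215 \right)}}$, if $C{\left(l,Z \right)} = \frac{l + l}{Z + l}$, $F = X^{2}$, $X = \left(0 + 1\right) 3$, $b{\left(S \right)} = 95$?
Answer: $- \frac{212743}{1875} \approx -113.46$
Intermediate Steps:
$X = 3$ ($X = 1 \cdot 3 = 3$)
$F = 9$ ($F = 3^{2} = 9$)
$C{\left(l,Z \right)} = \frac{2 l}{Z + l}$
$\frac{-11206 + F}{C{\left(105,-48 \right)} + b{\left(-215 \right)}} = \frac{-11206 + 9}{2 \cdot 105 \frac{1}{-48 + 105} + 95} = - \frac{11197}{2 \cdot 105 \cdot \frac{1}{57} + 95} = - \frac{11197}{\frac{70}{19} + 95} = - \frac{11197}{\frac{1875}{19}} = \left(-11197\right) \frac{19}{1875} = - \frac{212743}{1875}$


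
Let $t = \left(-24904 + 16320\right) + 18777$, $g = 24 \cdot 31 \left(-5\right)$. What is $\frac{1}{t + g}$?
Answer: $\frac{1}{6473} \approx 0.00015449$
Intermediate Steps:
$g = -3720$ ($g = 744 \left(-5\right) = -3720$)
$t = 10193$ ($t = -8584 + 18777 = 10193$)
$\frac{1}{t + g} = \frac{1}{10193 - 3720} = \frac{1}{6473}$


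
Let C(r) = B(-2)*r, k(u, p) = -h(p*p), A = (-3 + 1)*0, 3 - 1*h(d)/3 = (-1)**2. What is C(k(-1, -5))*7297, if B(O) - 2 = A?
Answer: -87564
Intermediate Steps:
h(d) = 6 (h(d) = 9 - 3*(-1)**2 = 9 - 3*1 = 9 - 3 = 6)
A = 0 (A = -2*0 = 0)
B(O) = 2 (B(O) = 2 + 0 = 2)
k(u, p) = -6 (k(u, p) = -1*6 = -6)
C(r) = 2*r
C(k(-1, -5))*7297 = (2*(-6))*7297 = -12*7297 = -87564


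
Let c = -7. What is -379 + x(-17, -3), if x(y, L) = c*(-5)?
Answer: -344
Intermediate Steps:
x(y, L) = 35 (x(y, L) = -7*(-5) = 35)
-379 + x(-17, -3) = -379 + 35 = -344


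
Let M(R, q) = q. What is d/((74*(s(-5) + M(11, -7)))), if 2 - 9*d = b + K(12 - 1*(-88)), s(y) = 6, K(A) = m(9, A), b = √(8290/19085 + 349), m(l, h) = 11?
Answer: 1/74 + √565675583/847374 ≈ 0.041581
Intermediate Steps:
b = 3*√565675583/3817 (b = √(8290*(1/19085) + 349) = √(1658/3817 + 349) = √(1333791/3817) = 3*√565675583/3817 ≈ 18.693)
K(A) = 11
d = -1 - √565675583/11451 (d = 2/9 - (3*√565675583/3817 + 11)/9 = 2/9 - (11 + 3*√565675583/3817)/9 = 2/9 + (-11/9 - √565675583/11451) = -1 - √565675583/11451 ≈ -3.0770)
d/((74*(s(-5) + M(11, -7)))) = (-1 - √565675583/11451)/((74*(6 - 7))) = (-1 - √565675583/11451)/((74*(-1))) = (-1 - √565675583/11451)/(-74) = (-1 - √565675583/11451)*(-1/74) = 1/74 + √565675583/847374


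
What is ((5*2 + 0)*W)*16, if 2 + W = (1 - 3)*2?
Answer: -960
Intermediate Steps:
W = -6 (W = -2 + (1 - 3)*2 = -2 - 2*2 = -2 - 4 = -6)
((5*2 + 0)*W)*16 = ((5*2 + 0)*(-6))*16 = ((10 + 0)*(-6))*16 = (10*(-6))*16 = -60*16 = -960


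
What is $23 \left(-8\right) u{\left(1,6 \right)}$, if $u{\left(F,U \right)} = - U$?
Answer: $1104$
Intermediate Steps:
$23 \left(-8\right) u{\left(1,6 \right)} = 23 \left(-8\right) \left(\left(-1\right) 6\right) = \left(-184\right) \left(-6\right) = 1104$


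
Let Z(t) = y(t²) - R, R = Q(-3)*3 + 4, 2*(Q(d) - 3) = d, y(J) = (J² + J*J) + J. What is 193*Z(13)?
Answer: 22111045/2 ≈ 1.1056e+7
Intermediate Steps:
y(J) = J + 2*J² (y(J) = (J² + J²) + J = 2*J² + J = J + 2*J²)
Q(d) = 3 + d/2
R = 17/2 (R = (3 + (½)*(-3))*3 + 4 = (3 - 3/2)*3 + 4 = (3/2)*3 + 4 = 9/2 + 4 = 17/2 ≈ 8.5000)
Z(t) = -17/2 + t²*(1 + 2*t²) (Z(t) = t²*(1 + 2*t²) - 1*17/2 = t²*(1 + 2*t²) - 17/2 = -17/2 + t²*(1 + 2*t²))
193*Z(13) = 193*(-17/2 + 13² + 2*13⁴) = 193*(-17/2 + 169 + 2*28561) = 193*(-17/2 + 169 + 57122) = 193*(114565/2) = 22111045/2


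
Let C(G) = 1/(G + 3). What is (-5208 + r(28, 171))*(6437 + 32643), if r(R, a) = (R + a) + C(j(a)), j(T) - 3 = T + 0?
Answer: -34648015360/177 ≈ -1.9575e+8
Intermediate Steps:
j(T) = 3 + T (j(T) = 3 + (T + 0) = 3 + T)
C(G) = 1/(3 + G)
r(R, a) = R + a + 1/(6 + a) (r(R, a) = (R + a) + 1/(3 + (3 + a)) = (R + a) + 1/(6 + a) = R + a + 1/(6 + a))
(-5208 + r(28, 171))*(6437 + 32643) = (-5208 + (1 + (6 + 171)*(28 + 171))/(6 + 171))*(6437 + 32643) = (-5208 + (1 + 177*199)/177)*39080 = (-5208 + (1 + 35223)/177)*39080 = (-5208 + (1/177)*35224)*39080 = (-5208 + 35224/177)*39080 = -886592/177*39080 = -34648015360/177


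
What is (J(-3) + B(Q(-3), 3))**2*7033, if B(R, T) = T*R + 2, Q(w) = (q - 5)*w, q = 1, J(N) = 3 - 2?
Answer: 10697193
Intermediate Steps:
J(N) = 1
Q(w) = -4*w (Q(w) = (1 - 5)*w = -4*w)
B(R, T) = 2 + R*T (B(R, T) = R*T + 2 = 2 + R*T)
(J(-3) + B(Q(-3), 3))**2*7033 = (1 + (2 - 4*(-3)*3))**2*7033 = (1 + (2 + 12*3))**2*7033 = (1 + (2 + 36))**2*7033 = (1 + 38)**2*7033 = 39**2*7033 = 1521*7033 = 10697193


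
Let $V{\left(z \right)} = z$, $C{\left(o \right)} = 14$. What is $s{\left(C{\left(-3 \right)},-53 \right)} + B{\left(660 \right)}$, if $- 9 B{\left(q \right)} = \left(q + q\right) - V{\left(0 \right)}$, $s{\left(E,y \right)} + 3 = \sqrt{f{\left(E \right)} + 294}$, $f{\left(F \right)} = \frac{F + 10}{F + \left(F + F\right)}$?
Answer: $- \frac{449}{3} + \frac{\sqrt{14434}}{7} \approx -132.5$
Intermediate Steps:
$f{\left(F \right)} = \frac{10 + F}{3 F}$ ($f{\left(F \right)} = \frac{10 + F}{F + 2 F} = \frac{10 + F}{3 F}$)
$s{\left(E,y \right)} = -3 + \sqrt{294 + \frac{10 + E}{3 E}}$ ($s{\left(E,y \right)} = -3 + \sqrt{\frac{10 + E}{3 E} + 294} = -3 + \sqrt{294 + \frac{10 + E}{3 E}}$)
$B{\left(q \right)} = - \frac{2 q}{9}$ ($B{\left(q \right)} = - \frac{\left(q + q\right) - 0}{9} = - \frac{2 q + 0}{9} = - \frac{2 q}{9}$)
$s{\left(C{\left(-3 \right)},-53 \right)} + B{\left(660 \right)} = \left(-3 + \frac{\sqrt{2649 + \frac{30}{14}}}{3}\right) - \frac{440}{3} = \left(-3 + \frac{\sqrt{2649 + 30 \cdot \frac{1}{14}}}{3}\right) - \frac{440}{3} = \left(-3 + \frac{\sqrt{2649 + \frac{15}{7}}}{3}\right) - \frac{440}{3} = \left(-3 + \frac{\sqrt{\frac{18558}{7}}}{3}\right) - \frac{440}{3} = \left(-3 + \frac{\frac{3}{7} \sqrt{14434}}{3}\right) - \frac{440}{3} = \left(-3 + \frac{\sqrt{14434}}{7}\right) - \frac{440}{3} = - \frac{449}{3} + \frac{\sqrt{14434}}{7}$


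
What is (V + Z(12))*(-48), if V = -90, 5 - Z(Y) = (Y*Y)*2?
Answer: 17904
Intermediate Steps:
Z(Y) = 5 - 2*Y² (Z(Y) = 5 - Y*Y*2 = 5 - Y²*2 = 5 - 2*Y²)
(V + Z(12))*(-48) = (-90 + (5 - 2*12²))*(-48) = (-90 + (5 - 2*144))*(-48) = (-90 + (5 - 288))*(-48) = (-90 - 283)*(-48) = -373*(-48) = 17904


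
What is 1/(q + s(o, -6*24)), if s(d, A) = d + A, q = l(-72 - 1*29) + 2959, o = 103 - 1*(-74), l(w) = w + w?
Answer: 1/2790 ≈ 0.00035842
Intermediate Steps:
l(w) = 2*w
o = 177 (o = 103 + 74 = 177)
q = 2757 (q = 2*(-72 - 1*29) + 2959 = 2*(-72 - 29) + 2959 = 2*(-101) + 2959 = -202 + 2959 = 2757)
s(d, A) = A + d
1/(q + s(o, -6*24)) = 1/(2757 + (-6*24 + 177)) = 1/(2757 + (-144 + 177)) = 1/(2757 + 33) = 1/2790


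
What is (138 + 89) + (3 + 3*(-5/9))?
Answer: 685/3 ≈ 228.33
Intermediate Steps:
(138 + 89) + (3 + 3*(-5/9)) = 227 + (3 + 3*(-5*1/9)) = 227 + (3 + 3*(-5/9)) = 227 + (3 - 5/3) = 227 + 4/3 = 685/3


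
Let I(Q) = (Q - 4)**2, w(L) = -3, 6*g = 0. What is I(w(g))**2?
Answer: 2401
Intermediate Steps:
g = 0 (g = (1/6)*0 = 0)
I(Q) = (-4 + Q)**2
I(w(g))**2 = ((-4 - 3)**2)**2 = ((-7)**2)**2 = 49**2 = 2401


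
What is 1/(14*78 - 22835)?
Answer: -1/21743 ≈ -4.5992e-5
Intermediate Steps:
1/(14*78 - 22835) = 1/(1092 - 22835) = 1/(-21743) = -1/21743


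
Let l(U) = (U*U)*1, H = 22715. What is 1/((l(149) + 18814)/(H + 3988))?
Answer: 26703/41015 ≈ 0.65105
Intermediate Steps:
l(U) = U**2 (l(U) = U**2*1 = U**2)
1/((l(149) + 18814)/(H + 3988)) = 1/((149**2 + 18814)/(22715 + 3988)) = 1/((22201 + 18814)/26703) = 1/(41015*(1/26703)) = 1/(41015/26703) = 26703/41015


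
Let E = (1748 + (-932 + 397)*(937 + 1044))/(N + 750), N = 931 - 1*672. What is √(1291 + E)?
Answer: 2*√61683197/1009 ≈ 15.568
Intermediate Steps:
N = 259 (N = 931 - 672 = 259)
E = -1058087/1009 (E = (1748 + (-932 + 397)*(937 + 1044))/(259 + 750) = (1748 - 535*1981)/1009 = (1748 - 1059835)*(1/1009) = -1058087*1/1009 = -1058087/1009 ≈ -1048.6)
√(1291 + E) = √(1291 - 1058087/1009) = √(244532/1009) = 2*√61683197/1009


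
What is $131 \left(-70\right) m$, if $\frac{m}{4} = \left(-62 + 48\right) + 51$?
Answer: $-1357160$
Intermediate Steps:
$m = 148$ ($m = 4 \left(\left(-62 + 48\right) + 51\right) = 4 \left(-14 + 51\right) = 4 \cdot 37 = 148$)
$131 \left(-70\right) m = 131 \left(-70\right) 148 = \left(-9170\right) 148 = -1357160$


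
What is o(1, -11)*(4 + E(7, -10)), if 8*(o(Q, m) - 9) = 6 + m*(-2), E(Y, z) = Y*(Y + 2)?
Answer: 1675/2 ≈ 837.50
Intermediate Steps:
E(Y, z) = Y*(2 + Y)
o(Q, m) = 39/4 - m/4 (o(Q, m) = 9 + (6 + m*(-2))/8 = 9 + (6 - 2*m)/8 = 9 + (¾ - m/4) = 39/4 - m/4)
o(1, -11)*(4 + E(7, -10)) = (39/4 - ¼*(-11))*(4 + 7*(2 + 7)) = (39/4 + 11/4)*(4 + 7*9) = 25*(4 + 63)/2 = (25/2)*67 = 1675/2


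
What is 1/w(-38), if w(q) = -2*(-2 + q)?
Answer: 1/80 ≈ 0.012500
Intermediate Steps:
w(q) = 4 - 2*q
1/w(-38) = 1/(4 - 2*(-38)) = 1/(4 + 76) = 1/80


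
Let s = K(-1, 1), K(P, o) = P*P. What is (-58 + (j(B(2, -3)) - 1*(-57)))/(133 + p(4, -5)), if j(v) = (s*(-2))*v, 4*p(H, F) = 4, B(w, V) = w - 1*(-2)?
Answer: -9/134 ≈ -0.067164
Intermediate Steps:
B(w, V) = 2 + w (B(w, V) = w + 2 = 2 + w)
K(P, o) = P**2
p(H, F) = 1 (p(H, F) = (1/4)*4 = 1)
s = 1 (s = (-1)**2 = 1)
j(v) = -2*v (j(v) = (1*(-2))*v = -2*v)
(-58 + (j(B(2, -3)) - 1*(-57)))/(133 + p(4, -5)) = (-58 + (-2*(2 + 2) - 1*(-57)))/(133 + 1) = (-58 + (-2*4 + 57))/134 = (-58 + (-8 + 57))/134 = (-58 + 49)/134 = (1/134)*(-9) = -9/134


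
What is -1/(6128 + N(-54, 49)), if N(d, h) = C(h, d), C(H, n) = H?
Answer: -1/6177 ≈ -0.00016189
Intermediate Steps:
N(d, h) = h
-1/(6128 + N(-54, 49)) = -1/(6128 + 49) = -1/6177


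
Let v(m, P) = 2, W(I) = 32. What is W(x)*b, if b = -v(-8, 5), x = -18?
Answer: -64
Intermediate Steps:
b = -2 (b = -1*2 = -2)
W(x)*b = 32*(-2) = -64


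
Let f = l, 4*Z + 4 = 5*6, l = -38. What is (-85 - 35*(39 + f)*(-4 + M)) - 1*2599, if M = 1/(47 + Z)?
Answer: -272278/107 ≈ -2544.7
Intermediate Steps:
Z = 13/2 (Z = -1 + (5*6)/4 = -1 + (1/4)*30 = -1 + 15/2 = 13/2 ≈ 6.5000)
f = -38
M = 2/107 (M = 1/(47 + 13/2) = 1/(107/2) = 2/107 ≈ 0.018692)
(-85 - 35*(39 + f)*(-4 + M)) - 1*2599 = (-85 - 35*(39 - 38)*(-4 + 2/107)) - 1*2599 = (-85 - 35*(-426)/107) - 2599 = (-85 - 35*(-426/107)) - 2599 = (-85 + 14910/107) - 2599 = 5815/107 - 2599 = -272278/107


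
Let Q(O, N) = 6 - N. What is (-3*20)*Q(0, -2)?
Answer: -480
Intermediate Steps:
(-3*20)*Q(0, -2) = (-3*20)*(6 - 1*(-2)) = -60*(6 + 2) = -60*8 = -480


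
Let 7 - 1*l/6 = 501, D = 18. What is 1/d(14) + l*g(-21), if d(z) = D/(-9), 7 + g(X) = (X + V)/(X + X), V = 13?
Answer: 282561/14 ≈ 20183.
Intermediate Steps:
l = -2964 (l = 42 - 6*501 = 42 - 3006 = -2964)
g(X) = -7 + (13 + X)/(2*X) (g(X) = -7 + (X + 13)/(X + X) = -7 + (13 + X)/((2*X)) = -7 + (13 + X)*(1/(2*X)) = -7 + (13 + X)/(2*X))
d(z) = -2 (d(z) = 18/(-9) = 18*(-⅑) = -2)
1/d(14) + l*g(-21) = 1/(-2) - 19266*(1 - 1*(-21))/(-21) = -½ - 19266*(-1)*(1 + 21)/21 = -½ - 19266*(-1)*22/21 = -½ - 2964*(-143/21) = -½ + 141284/7 = 282561/14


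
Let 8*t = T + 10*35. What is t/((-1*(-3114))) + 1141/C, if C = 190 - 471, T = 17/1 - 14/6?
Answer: -42483181/10500408 ≈ -4.0459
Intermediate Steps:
T = 44/3 (T = 17*1 - 14*⅙ = 17 - 7/3 = 44/3 ≈ 14.667)
C = -281
t = 547/12 (t = (44/3 + 10*35)/8 = (44/3 + 350)/8 = (⅛)*(1094/3) = 547/12 ≈ 45.583)
t/((-1*(-3114))) + 1141/C = 547/(12*((-1*(-3114)))) + 1141/(-281) = (547/12)/3114 + 1141*(-1/281) = (547/12)*(1/3114) - 1141/281 = 547/37368 - 1141/281 = -42483181/10500408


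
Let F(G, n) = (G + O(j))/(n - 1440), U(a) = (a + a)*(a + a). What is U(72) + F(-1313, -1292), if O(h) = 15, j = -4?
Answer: 28326025/1366 ≈ 20736.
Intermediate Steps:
U(a) = 4*a² (U(a) = (2*a)*(2*a) = 4*a²)
F(G, n) = (15 + G)/(-1440 + n) (F(G, n) = (G + 15)/(n - 1440) = (15 + G)/(-1440 + n))
U(72) + F(-1313, -1292) = 4*72² + (15 - 1313)/(-1440 - 1292) = 4*5184 - 1298/(-2732) = 20736 - 1/2732*(-1298) = 20736 + 649/1366 = 28326025/1366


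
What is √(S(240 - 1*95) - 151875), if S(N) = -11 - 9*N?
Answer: I*√153191 ≈ 391.4*I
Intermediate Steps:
√(S(240 - 1*95) - 151875) = √((-11 - 9*(240 - 1*95)) - 151875) = √((-11 - 9*(240 - 95)) - 151875) = √((-11 - 9*145) - 151875) = √((-11 - 1305) - 151875) = √(-1316 - 151875) = √(-153191) = I*√153191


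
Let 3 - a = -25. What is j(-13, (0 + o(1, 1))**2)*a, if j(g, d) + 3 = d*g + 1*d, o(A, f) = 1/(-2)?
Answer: -168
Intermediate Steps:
a = 28 (a = 3 - 1*(-25) = 3 + 25 = 28)
o(A, f) = -1/2
j(g, d) = -3 + d + d*g (j(g, d) = -3 + (d*g + 1*d) = -3 + (d*g + d) = -3 + (d + d*g) = -3 + d + d*g)
j(-13, (0 + o(1, 1))**2)*a = (-3 + (0 - 1/2)**2 + (0 - 1/2)**2*(-13))*28 = (-3 + (-1/2)**2 + (-1/2)**2*(-13))*28 = (-3 + 1/4 + (1/4)*(-13))*28 = (-3 + 1/4 - 13/4)*28 = -6*28 = -168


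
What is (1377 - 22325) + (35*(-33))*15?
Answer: -38273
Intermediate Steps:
(1377 - 22325) + (35*(-33))*15 = -20948 - 1155*15 = -20948 - 17325 = -38273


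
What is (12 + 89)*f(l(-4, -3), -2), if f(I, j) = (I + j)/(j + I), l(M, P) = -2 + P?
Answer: 101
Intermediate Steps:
f(I, j) = 1 (f(I, j) = (I + j)/(I + j) = 1)
(12 + 89)*f(l(-4, -3), -2) = (12 + 89)*1 = 101*1 = 101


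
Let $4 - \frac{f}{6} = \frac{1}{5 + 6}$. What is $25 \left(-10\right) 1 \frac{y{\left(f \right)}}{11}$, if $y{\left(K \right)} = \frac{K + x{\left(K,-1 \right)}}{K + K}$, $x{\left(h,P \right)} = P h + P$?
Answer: $\frac{125}{258} \approx 0.4845$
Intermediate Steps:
$x{\left(h,P \right)} = P + P h$
$f = \frac{258}{11}$ ($f = 24 - \frac{6}{5 + 6} = 24 - \frac{6}{11} = \frac{258}{11} \approx 23.455$)
$y{\left(K \right)} = - \frac{1}{2 K}$ ($y{\left(K \right)} = \frac{K - \left(1 + K\right)}{K + K} = \frac{K - \left(1 + K\right)}{2 K} = - \frac{1}{2 K}$)
$25 \left(-10\right) 1 \frac{y{\left(f \right)}}{11} = 25 \left(-10\right) 1 \frac{\left(- \frac{1}{2}\right) \frac{1}{\frac{258}{11}}}{11} = - 250 \cdot 1 \left(- \frac{1}{2}\right) \frac{11}{258} \cdot \frac{1}{11} = - 250 \cdot 1 \left(\left(- \frac{11}{516}\right) \frac{1}{11}\right) = - 250 \cdot 1 \left(- \frac{1}{516}\right) = \left(-250\right) \left(- \frac{1}{516}\right) = \frac{125}{258}$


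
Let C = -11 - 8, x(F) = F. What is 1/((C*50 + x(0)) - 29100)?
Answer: -1/30050 ≈ -3.3278e-5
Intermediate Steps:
C = -19
1/((C*50 + x(0)) - 29100) = 1/((-19*50 + 0) - 29100) = 1/((-950 + 0) - 29100) = 1/(-950 - 29100) = 1/(-30050) = -1/30050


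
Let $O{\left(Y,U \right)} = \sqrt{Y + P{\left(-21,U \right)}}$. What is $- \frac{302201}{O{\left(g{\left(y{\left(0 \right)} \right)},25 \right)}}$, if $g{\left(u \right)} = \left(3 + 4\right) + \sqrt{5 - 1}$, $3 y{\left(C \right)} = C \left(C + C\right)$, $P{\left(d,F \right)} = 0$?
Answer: $- \frac{302201}{3} \approx -1.0073 \cdot 10^{5}$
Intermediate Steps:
$y{\left(C \right)} = \frac{2 C^{2}}{3}$ ($y{\left(C \right)} = \frac{C \left(C + C\right)}{3} = \frac{C 2 C}{3} = \frac{2 C^{2}}{3}$)
$g{\left(u \right)} = 9$ ($g{\left(u \right)} = 7 + \sqrt{4} = 7 + 2 = 9$)
$O{\left(Y,U \right)} = \sqrt{Y}$ ($O{\left(Y,U \right)} = \sqrt{Y + 0} = \sqrt{Y}$)
$- \frac{302201}{O{\left(g{\left(y{\left(0 \right)} \right)},25 \right)}} = - \frac{302201}{\sqrt{9}} = - \frac{302201}{3}$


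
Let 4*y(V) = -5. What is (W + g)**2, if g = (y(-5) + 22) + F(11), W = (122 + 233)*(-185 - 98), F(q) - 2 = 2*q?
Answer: 161347625761/16 ≈ 1.0084e+10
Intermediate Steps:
F(q) = 2 + 2*q
y(V) = -5/4 (y(V) = (1/4)*(-5) = -5/4)
W = -100465 (W = 355*(-283) = -100465)
g = 179/4 (g = (-5/4 + 22) + (2 + 2*11) = 83/4 + (2 + 22) = 83/4 + 24 = 179/4 ≈ 44.750)
(W + g)**2 = (-100465 + 179/4)**2 = (-401681/4)**2 = 161347625761/16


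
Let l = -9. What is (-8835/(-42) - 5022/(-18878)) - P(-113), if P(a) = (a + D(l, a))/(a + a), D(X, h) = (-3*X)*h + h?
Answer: 12958446/66073 ≈ 196.12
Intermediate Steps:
D(X, h) = h - 3*X*h (D(X, h) = -3*X*h + h = h - 3*X*h)
P(a) = 29/2 (P(a) = (a + a*(1 - 3*(-9)))/(a + a) = (a + a*(1 + 27))/((2*a)) = (a + a*28)*(1/(2*a)) = (a + 28*a)*(1/(2*a)) = (29*a)*(1/(2*a)) = 29/2)
(-8835/(-42) - 5022/(-18878)) - P(-113) = (-8835/(-42) - 5022/(-18878)) - 1*29/2 = (-8835*(-1/42) - 5022*(-1/18878)) - 29/2 = (2945/14 + 2511/9439) - 29/2 = 27833009/132146 - 29/2 = 12958446/66073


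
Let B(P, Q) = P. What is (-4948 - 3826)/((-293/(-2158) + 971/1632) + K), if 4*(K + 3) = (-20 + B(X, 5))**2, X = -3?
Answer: -15450382272/228886741 ≈ -67.502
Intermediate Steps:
K = 517/4 (K = -3 + (-20 - 3)**2/4 = -3 + (1/4)*(-23)**2 = -3 + (1/4)*529 = -3 + 529/4 = 517/4 ≈ 129.25)
(-4948 - 3826)/((-293/(-2158) + 971/1632) + K) = (-4948 - 3826)/((-293/(-2158) + 971/1632) + 517/4) = -8774/((-293*(-1/2158) + 971*(1/1632)) + 517/4) = -8774/((293/2158 + 971/1632) + 517/4) = -8774/(1286797/1760928 + 517/4) = -8774/228886741/1760928 = -8774*1760928/228886741 = -15450382272/228886741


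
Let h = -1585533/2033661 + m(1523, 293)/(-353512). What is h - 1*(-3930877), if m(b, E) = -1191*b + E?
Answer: 117750135154960232/29955148643 ≈ 3.9309e+6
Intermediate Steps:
m(b, E) = E - 1191*b
h = 130322610321/29955148643 (h = -1585533/2033661 + (293 - 1191*1523)/(-353512) = -1585533*1/2033661 + (293 - 1813893)*(-1/353512) = -528511/677887 - 1813600*(-1/353512) = -528511/677887 + 226700/44189 = 130322610321/29955148643 ≈ 4.3506)
h - 1*(-3930877) = 130322610321/29955148643 - 1*(-3930877) = 130322610321/29955148643 + 3930877 = 117750135154960232/29955148643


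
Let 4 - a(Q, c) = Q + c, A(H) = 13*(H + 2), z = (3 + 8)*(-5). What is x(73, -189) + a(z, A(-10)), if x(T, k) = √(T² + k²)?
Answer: 163 + 5*√1642 ≈ 365.61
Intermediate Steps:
z = -55 (z = 11*(-5) = -55)
A(H) = 26 + 13*H (A(H) = 13*(2 + H) = 26 + 13*H)
a(Q, c) = 4 - Q - c (a(Q, c) = 4 - (Q + c) = 4 + (-Q - c) = 4 - Q - c)
x(73, -189) + a(z, A(-10)) = √(73² + (-189)²) + (4 - 1*(-55) - (26 + 13*(-10))) = √(5329 + 35721) + (4 + 55 - (26 - 130)) = √41050 + (4 + 55 - 1*(-104)) = 5*√1642 + (4 + 55 + 104) = 5*√1642 + 163 = 163 + 5*√1642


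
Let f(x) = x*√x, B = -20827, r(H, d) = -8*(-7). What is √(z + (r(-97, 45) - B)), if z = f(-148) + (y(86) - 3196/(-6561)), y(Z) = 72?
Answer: √(137488951 - 1942056*I*√37)/81 ≈ 144.89 - 6.2132*I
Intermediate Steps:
r(H, d) = 56
f(x) = x^(3/2)
z = 475588/6561 - 296*I*√37 (z = (-148)^(3/2) + (72 - 3196/(-6561)) = -296*I*√37 + (72 - 3196*(-1)/6561) = -296*I*√37 + (72 - 1*(-3196/6561)) = -296*I*√37 + (72 + 3196/6561) = -296*I*√37 + 475588/6561 = 475588/6561 - 296*I*√37 ≈ 72.487 - 1800.5*I)
√(z + (r(-97, 45) - B)) = √((475588/6561 - 296*I*√37) + (56 - 1*(-20827))) = √((475588/6561 - 296*I*√37) + (56 + 20827)) = √((475588/6561 - 296*I*√37) + 20883) = √(137488951/6561 - 296*I*√37)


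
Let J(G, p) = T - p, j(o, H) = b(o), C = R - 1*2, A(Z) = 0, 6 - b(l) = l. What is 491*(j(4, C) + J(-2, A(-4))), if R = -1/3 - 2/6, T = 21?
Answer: 11293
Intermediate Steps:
b(l) = 6 - l
R = -⅔ (R = -1*⅓ - 2*⅙ = -⅓ - ⅓ = -⅔ ≈ -0.66667)
C = -8/3 (C = -⅔ - 1*2 = -⅔ - 2 = -8/3 ≈ -2.6667)
j(o, H) = 6 - o
J(G, p) = 21 - p
491*(j(4, C) + J(-2, A(-4))) = 491*((6 - 1*4) + (21 - 1*0)) = 491*((6 - 4) + (21 + 0)) = 491*(2 + 21) = 491*23 = 11293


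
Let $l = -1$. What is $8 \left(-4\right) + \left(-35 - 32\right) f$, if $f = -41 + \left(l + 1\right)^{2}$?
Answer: $2715$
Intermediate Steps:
$f = -41$ ($f = -41 + \left(-1 + 1\right)^{2} = -41 + 0^{2} = -41 + 0 = -41$)
$8 \left(-4\right) + \left(-35 - 32\right) f = 8 \left(-4\right) + \left(-35 - 32\right) \left(-41\right) = -32 - -2747 = -32 + 2747 = 2715$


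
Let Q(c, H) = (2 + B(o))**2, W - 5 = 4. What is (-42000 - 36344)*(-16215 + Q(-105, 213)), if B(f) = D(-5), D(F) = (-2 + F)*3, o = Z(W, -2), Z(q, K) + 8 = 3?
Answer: 1242065776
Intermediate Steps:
W = 9 (W = 5 + 4 = 9)
Z(q, K) = -5 (Z(q, K) = -8 + 3 = -5)
o = -5
D(F) = -6 + 3*F
B(f) = -21 (B(f) = -6 + 3*(-5) = -6 - 15 = -21)
Q(c, H) = 361 (Q(c, H) = (2 - 21)**2 = (-19)**2 = 361)
(-42000 - 36344)*(-16215 + Q(-105, 213)) = (-42000 - 36344)*(-16215 + 361) = -78344*(-15854) = 1242065776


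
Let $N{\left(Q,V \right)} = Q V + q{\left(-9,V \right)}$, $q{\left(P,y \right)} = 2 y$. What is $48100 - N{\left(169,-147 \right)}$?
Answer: $73237$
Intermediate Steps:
$N{\left(Q,V \right)} = 2 V + Q V$ ($N{\left(Q,V \right)} = Q V + 2 V = 2 V + Q V$)
$48100 - N{\left(169,-147 \right)} = 48100 - - 147 \left(2 + 169\right) = 48100 - \left(-147\right) 171 = 48100 - -25137 = 48100 + 25137 = 73237$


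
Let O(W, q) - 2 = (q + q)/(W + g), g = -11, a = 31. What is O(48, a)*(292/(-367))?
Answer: -39712/13579 ≈ -2.9245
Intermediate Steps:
O(W, q) = 2 + 2*q/(-11 + W) (O(W, q) = 2 + (q + q)/(W - 11) = 2 + (2*q)/(-11 + W) = 2 + 2*q/(-11 + W))
O(48, a)*(292/(-367)) = (2*(-11 + 48 + 31)/(-11 + 48))*(292/(-367)) = (2*68/37)*(292*(-1/367)) = (2*(1/37)*68)*(-292/367) = (136/37)*(-292/367) = -39712/13579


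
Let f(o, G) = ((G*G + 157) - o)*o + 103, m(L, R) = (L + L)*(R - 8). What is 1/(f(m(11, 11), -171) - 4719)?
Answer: 1/1931296 ≈ 5.1779e-7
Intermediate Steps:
m(L, R) = 2*L*(-8 + R) (m(L, R) = (2*L)*(-8 + R) = 2*L*(-8 + R))
f(o, G) = 103 + o*(157 + G² - o) (f(o, G) = ((G² + 157) - o)*o + 103 = ((157 + G²) - o)*o + 103 = (157 + G² - o)*o + 103 = o*(157 + G² - o) + 103 = 103 + o*(157 + G² - o))
1/(f(m(11, 11), -171) - 4719) = 1/((103 - (2*11*(-8 + 11))² + 157*(2*11*(-8 + 11)) + (2*11*(-8 + 11))*(-171)²) - 4719) = 1/((103 - (2*11*3)² + 157*(2*11*3) + (2*11*3)*29241) - 4719) = 1/((103 - 1*66² + 157*66 + 66*29241) - 4719) = 1/((103 - 1*4356 + 10362 + 1929906) - 4719) = 1/((103 - 4356 + 10362 + 1929906) - 4719) = 1/(1936015 - 4719) = 1/1931296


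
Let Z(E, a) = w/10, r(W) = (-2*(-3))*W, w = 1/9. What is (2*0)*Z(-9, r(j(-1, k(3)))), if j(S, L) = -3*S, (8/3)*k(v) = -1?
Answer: 0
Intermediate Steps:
k(v) = -3/8 (k(v) = (3/8)*(-1) = -3/8)
w = ⅑ ≈ 0.11111
r(W) = 6*W
Z(E, a) = 1/90 (Z(E, a) = (⅑)/10 = (⅑)*(⅒) = 1/90)
(2*0)*Z(-9, r(j(-1, k(3)))) = (2*0)*(1/90) = 0*(1/90) = 0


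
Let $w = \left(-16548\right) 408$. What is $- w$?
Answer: $6751584$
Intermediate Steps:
$w = -6751584$
$- w = \left(-1\right) \left(-6751584\right) = 6751584$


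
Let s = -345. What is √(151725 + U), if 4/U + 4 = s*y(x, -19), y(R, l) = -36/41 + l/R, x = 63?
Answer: √18264950361857409/346961 ≈ 389.52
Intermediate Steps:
y(R, l) = -36/41 + l/R (y(R, l) = -36*1/41 + l/R = -36/41 + l/R)
U = 3444/346961 (U = 4/(-4 - 345*(-36/41 - 19/63)) = 4/(-4 - 345*(-3047/2583)) = 4/(-4 + 350405/861) = 4/(346961/861) = 4*(861/346961) = 3444/346961 ≈ 0.0099262)
√(151725 + U) = √(151725 + 3444/346961) = √(52642661169/346961) = √18264950361857409/346961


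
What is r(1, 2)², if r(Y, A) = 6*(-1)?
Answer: 36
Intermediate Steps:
r(Y, A) = -6
r(1, 2)² = (-6)² = 36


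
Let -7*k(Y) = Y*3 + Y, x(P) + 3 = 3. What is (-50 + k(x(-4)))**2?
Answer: 2500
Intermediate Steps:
x(P) = 0 (x(P) = -3 + 3 = 0)
k(Y) = -4*Y/7 (k(Y) = -(Y*3 + Y)/7 = -(3*Y + Y)/7 = -4*Y/7)
(-50 + k(x(-4)))**2 = (-50 - 4/7*0)**2 = (-50 + 0)**2 = (-50)**2 = 2500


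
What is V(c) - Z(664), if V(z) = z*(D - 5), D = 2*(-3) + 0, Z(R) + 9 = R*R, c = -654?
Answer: -433693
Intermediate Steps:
Z(R) = -9 + R² (Z(R) = -9 + R*R = -9 + R²)
D = -6 (D = -6 + 0 = -6)
V(z) = -11*z (V(z) = z*(-6 - 5) = z*(-11) = -11*z)
V(c) - Z(664) = -11*(-654) - (-9 + 664²) = 7194 - (-9 + 440896) = 7194 - 1*440887 = 7194 - 440887 = -433693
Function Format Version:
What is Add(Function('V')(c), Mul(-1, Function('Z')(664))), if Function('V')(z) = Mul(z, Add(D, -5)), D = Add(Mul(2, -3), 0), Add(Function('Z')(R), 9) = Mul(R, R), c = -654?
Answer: -433693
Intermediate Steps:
Function('Z')(R) = Add(-9, Pow(R, 2)) (Function('Z')(R) = Add(-9, Mul(R, R)) = Add(-9, Pow(R, 2)))
D = -6 (D = Add(-6, 0) = -6)
Function('V')(z) = Mul(-11, z) (Function('V')(z) = Mul(z, Add(-6, -5)) = Mul(z, -11) = Mul(-11, z))
Add(Function('V')(c), Mul(-1, Function('Z')(664))) = Add(Mul(-11, -654), Mul(-1, Add(-9, Pow(664, 2)))) = Add(7194, Mul(-1, Add(-9, 440896))) = Add(7194, Mul(-1, 440887)) = Add(7194, -440887) = -433693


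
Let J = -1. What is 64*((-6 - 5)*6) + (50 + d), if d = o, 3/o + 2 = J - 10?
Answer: -54265/13 ≈ -4174.2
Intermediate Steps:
o = -3/13 (o = 3/(-2 + (-1 - 10)) = 3/(-2 - 11) = 3/(-13) = 3*(-1/13) = -3/13 ≈ -0.23077)
d = -3/13 ≈ -0.23077
64*((-6 - 5)*6) + (50 + d) = 64*((-6 - 5)*6) + (50 - 3/13) = 64*(-11*6) + 647/13 = 64*(-66) + 647/13 = -4224 + 647/13 = -54265/13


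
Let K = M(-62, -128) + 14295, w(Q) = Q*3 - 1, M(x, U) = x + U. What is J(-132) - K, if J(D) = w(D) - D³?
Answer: 2285466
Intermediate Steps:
M(x, U) = U + x
w(Q) = -1 + 3*Q (w(Q) = 3*Q - 1 = -1 + 3*Q)
K = 14105 (K = (-128 - 62) + 14295 = -190 + 14295 = 14105)
J(D) = -1 - D³ + 3*D (J(D) = (-1 + 3*D) - D³ = -1 - D³ + 3*D)
J(-132) - K = (-1 - 1*(-132)³ + 3*(-132)) - 1*14105 = (-1 - 1*(-2299968) - 396) - 14105 = (-1 + 2299968 - 396) - 14105 = 2299571 - 14105 = 2285466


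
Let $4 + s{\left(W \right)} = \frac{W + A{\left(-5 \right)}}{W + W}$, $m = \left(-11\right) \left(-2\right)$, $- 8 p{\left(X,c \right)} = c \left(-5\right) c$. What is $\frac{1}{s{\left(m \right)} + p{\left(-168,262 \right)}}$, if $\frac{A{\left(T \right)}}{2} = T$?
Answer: $\frac{22}{943773} \approx 2.3311 \cdot 10^{-5}$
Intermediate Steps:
$A{\left(T \right)} = 2 T$
$p{\left(X,c \right)} = \frac{5 c^{2}}{8}$ ($p{\left(X,c \right)} = - \frac{c \left(-5\right) c}{8} = - \frac{- 5 c c}{8} = - \frac{\left(-5\right) c^{2}}{8} = \frac{5 c^{2}}{8}$)
$m = 22$
$s{\left(W \right)} = -4 + \frac{-10 + W}{2 W}$ ($s{\left(W \right)} = -4 + \frac{W + 2 \left(-5\right)}{W + W} = -4 + \frac{W - 10}{2 W} = -4 + \left(-10 + W\right) \frac{1}{2 W} = -4 + \frac{-10 + W}{2 W}$)
$\frac{1}{s{\left(m \right)} + p{\left(-168,262 \right)}} = \frac{1}{\left(- \frac{7}{2} - \frac{5}{22}\right) + \frac{5 \cdot 262^{2}}{8}} = \frac{1}{\left(- \frac{7}{2} - \frac{5}{22}\right) + \frac{5}{8} \cdot 68644} = \frac{1}{\left(- \frac{7}{2} - \frac{5}{22}\right) + \frac{85805}{2}} = \frac{1}{- \frac{41}{11} + \frac{85805}{2}} = \frac{1}{\frac{943773}{22}} = \frac{22}{943773}$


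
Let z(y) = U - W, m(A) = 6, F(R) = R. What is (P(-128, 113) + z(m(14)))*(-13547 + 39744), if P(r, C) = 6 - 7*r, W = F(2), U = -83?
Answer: 21402949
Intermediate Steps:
W = 2
z(y) = -85 (z(y) = -83 - 1*2 = -83 - 2 = -85)
(P(-128, 113) + z(m(14)))*(-13547 + 39744) = ((6 - 7*(-128)) - 85)*(-13547 + 39744) = ((6 + 896) - 85)*26197 = (902 - 85)*26197 = 817*26197 = 21402949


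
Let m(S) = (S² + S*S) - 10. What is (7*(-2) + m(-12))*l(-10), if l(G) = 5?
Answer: 1320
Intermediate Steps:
m(S) = -10 + 2*S² (m(S) = (S² + S²) - 10 = 2*S² - 10 = -10 + 2*S²)
(7*(-2) + m(-12))*l(-10) = (7*(-2) + (-10 + 2*(-12)²))*5 = (-14 + (-10 + 2*144))*5 = (-14 + (-10 + 288))*5 = (-14 + 278)*5 = 264*5 = 1320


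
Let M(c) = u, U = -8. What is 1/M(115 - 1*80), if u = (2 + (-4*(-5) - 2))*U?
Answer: -1/160 ≈ -0.0062500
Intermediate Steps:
u = -160 (u = (2 + (-4*(-5) - 2))*(-8) = (2 + (20 - 2))*(-8) = (2 + 18)*(-8) = 20*(-8) = -160)
M(c) = -160
1/M(115 - 1*80) = 1/(-160) = -1/160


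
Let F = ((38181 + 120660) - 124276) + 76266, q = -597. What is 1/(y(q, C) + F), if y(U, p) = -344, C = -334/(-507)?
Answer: 1/110487 ≈ 9.0508e-6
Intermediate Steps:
C = 334/507 (C = -334*(-1)/507 = -1*(-334/507) = 334/507 ≈ 0.65878)
F = 110831 (F = (158841 - 124276) + 76266 = 34565 + 76266 = 110831)
1/(y(q, C) + F) = 1/(-344 + 110831) = 1/110487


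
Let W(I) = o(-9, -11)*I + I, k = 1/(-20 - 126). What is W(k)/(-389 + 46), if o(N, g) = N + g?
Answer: -19/50078 ≈ -0.00037941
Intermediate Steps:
k = -1/146 (k = 1/(-146) = -1/146 ≈ -0.0068493)
W(I) = -19*I (W(I) = (-9 - 11)*I + I = -20*I + I = -19*I)
W(k)/(-389 + 46) = (-19*(-1/146))/(-389 + 46) = (19/146)/(-343) = -1/343*19/146 = -19/50078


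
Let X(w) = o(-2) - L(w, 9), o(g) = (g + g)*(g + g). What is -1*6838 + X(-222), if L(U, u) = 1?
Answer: -6823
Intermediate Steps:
o(g) = 4*g² (o(g) = (2*g)*(2*g) = 4*g²)
X(w) = 15 (X(w) = 4*(-2)² - 1*1 = 4*4 - 1 = 16 - 1 = 15)
-1*6838 + X(-222) = -1*6838 + 15 = -6838 + 15 = -6823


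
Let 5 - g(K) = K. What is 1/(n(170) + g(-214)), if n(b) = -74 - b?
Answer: -1/25 ≈ -0.040000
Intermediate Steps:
g(K) = 5 - K
1/(n(170) + g(-214)) = 1/((-74 - 1*170) + (5 - 1*(-214))) = 1/((-74 - 170) + (5 + 214)) = 1/(-244 + 219) = 1/(-25) = -1/25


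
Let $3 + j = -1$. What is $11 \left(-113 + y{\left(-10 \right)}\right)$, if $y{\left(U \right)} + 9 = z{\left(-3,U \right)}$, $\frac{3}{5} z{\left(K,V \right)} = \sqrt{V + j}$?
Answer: $-1342 + \frac{55 i \sqrt{14}}{3} \approx -1342.0 + 68.597 i$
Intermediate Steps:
$j = -4$ ($j = -3 - 1 = -4$)
$z{\left(K,V \right)} = \frac{5 \sqrt{-4 + V}}{3}$ ($z{\left(K,V \right)} = \frac{5 \sqrt{V - 4}}{3} = \frac{5 \sqrt{-4 + V}}{3}$)
$y{\left(U \right)} = -9 + \frac{5 \sqrt{-4 + U}}{3}$
$11 \left(-113 + y{\left(-10 \right)}\right) = 11 \left(-113 - \left(9 - \frac{5 \sqrt{-4 - 10}}{3}\right)\right) = 11 \left(-113 - \left(9 - \frac{5 \sqrt{-14}}{3}\right)\right) = 11 \left(-113 - \left(9 - \frac{5 i \sqrt{14}}{3}\right)\right) = 11 \left(-122 + \frac{5 i \sqrt{14}}{3}\right) = -1342 + \frac{55 i \sqrt{14}}{3}$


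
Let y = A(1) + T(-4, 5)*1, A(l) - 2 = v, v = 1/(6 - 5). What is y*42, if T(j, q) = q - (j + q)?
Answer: 294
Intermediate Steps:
v = 1 (v = 1/1 = 1)
T(j, q) = -j (T(j, q) = q + (-j - q) = -j)
A(l) = 3 (A(l) = 2 + 1 = 3)
y = 7 (y = 3 - 1*(-4)*1 = 3 + 4*1 = 3 + 4 = 7)
y*42 = 7*42 = 294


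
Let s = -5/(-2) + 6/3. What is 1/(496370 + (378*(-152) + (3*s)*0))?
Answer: 1/438914 ≈ 2.2783e-6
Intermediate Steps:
s = 9/2 (s = -5*(-1/2) + 6*(1/3) = 5/2 + 2 = 9/2 ≈ 4.5000)
1/(496370 + (378*(-152) + (3*s)*0)) = 1/(496370 + (378*(-152) + (3*(9/2))*0)) = 1/(496370 + (-57456 + (27/2)*0)) = 1/(496370 + (-57456 + 0)) = 1/(496370 - 57456) = 1/438914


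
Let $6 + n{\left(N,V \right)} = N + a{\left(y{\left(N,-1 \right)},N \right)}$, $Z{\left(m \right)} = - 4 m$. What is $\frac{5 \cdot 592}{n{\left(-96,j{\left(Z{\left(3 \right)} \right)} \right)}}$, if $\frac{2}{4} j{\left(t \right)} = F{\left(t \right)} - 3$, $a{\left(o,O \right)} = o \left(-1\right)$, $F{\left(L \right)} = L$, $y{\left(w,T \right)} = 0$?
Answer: $- \frac{1480}{51} \approx -29.02$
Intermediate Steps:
$a{\left(o,O \right)} = - o$
$j{\left(t \right)} = -6 + 2 t$ ($j{\left(t \right)} = 2 \left(t - 3\right) = 2 \left(-3 + t\right) = -6 + 2 t$)
$n{\left(N,V \right)} = -6 + N$ ($n{\left(N,V \right)} = -6 + \left(N - 0\right) = -6 + \left(N + 0\right) = -6 + N$)
$\frac{5 \cdot 592}{n{\left(-96,j{\left(Z{\left(3 \right)} \right)} \right)}} = \frac{5 \cdot 592}{-6 - 96} = \frac{2960}{-102} = 2960 \left(- \frac{1}{102}\right) = - \frac{1480}{51}$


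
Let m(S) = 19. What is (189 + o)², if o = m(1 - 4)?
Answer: 43264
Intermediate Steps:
o = 19
(189 + o)² = (189 + 19)² = 208² = 43264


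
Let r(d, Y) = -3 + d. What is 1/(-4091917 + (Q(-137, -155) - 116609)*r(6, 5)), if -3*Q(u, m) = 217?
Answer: -1/4441961 ≈ -2.2513e-7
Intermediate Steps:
Q(u, m) = -217/3 (Q(u, m) = -⅓*217 = -217/3)
1/(-4091917 + (Q(-137, -155) - 116609)*r(6, 5)) = 1/(-4091917 + (-217/3 - 116609)*(-3 + 6)) = 1/(-4091917 - 350044/3*3) = 1/(-4091917 - 350044) = 1/(-4441961) = -1/4441961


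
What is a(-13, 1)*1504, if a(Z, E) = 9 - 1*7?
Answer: 3008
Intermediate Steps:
a(Z, E) = 2 (a(Z, E) = 9 - 7 = 2)
a(-13, 1)*1504 = 2*1504 = 3008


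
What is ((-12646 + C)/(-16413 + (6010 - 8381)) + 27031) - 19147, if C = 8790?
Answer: 9256057/1174 ≈ 7884.2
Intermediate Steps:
((-12646 + C)/(-16413 + (6010 - 8381)) + 27031) - 19147 = ((-12646 + 8790)/(-16413 + (6010 - 8381)) + 27031) - 19147 = (-3856/(-16413 - 2371) + 27031) - 19147 = (-3856/(-18784) + 27031) - 19147 = (-3856*(-1/18784) + 27031) - 19147 = (241/1174 + 27031) - 19147 = 31734635/1174 - 19147 = 9256057/1174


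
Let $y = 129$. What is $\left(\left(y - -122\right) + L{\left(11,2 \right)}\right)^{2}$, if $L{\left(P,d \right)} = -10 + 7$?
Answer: $61504$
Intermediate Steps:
$L{\left(P,d \right)} = -3$
$\left(\left(y - -122\right) + L{\left(11,2 \right)}\right)^{2} = \left(\left(129 - -122\right) - 3\right)^{2} = \left(\left(129 + 122\right) - 3\right)^{2} = \left(251 - 3\right)^{2} = 248^{2} = 61504$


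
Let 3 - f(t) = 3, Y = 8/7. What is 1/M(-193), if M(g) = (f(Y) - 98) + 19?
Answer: -1/79 ≈ -0.012658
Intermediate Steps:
Y = 8/7 (Y = 8*(⅐) = 8/7 ≈ 1.1429)
f(t) = 0 (f(t) = 3 - 1*3 = 3 - 3 = 0)
M(g) = -79 (M(g) = (0 - 98) + 19 = -98 + 19 = -79)
1/M(-193) = 1/(-79) = -1/79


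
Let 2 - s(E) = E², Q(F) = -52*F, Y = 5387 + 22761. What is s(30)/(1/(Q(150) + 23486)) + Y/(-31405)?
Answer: -442371737488/31405 ≈ -1.4086e+7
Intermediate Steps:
Y = 28148
s(E) = 2 - E²
s(30)/(1/(Q(150) + 23486)) + Y/(-31405) = (2 - 1*30²)/(1/(-52*150 + 23486)) + 28148/(-31405) = (2 - 1*900)/(1/(-7800 + 23486)) + 28148*(-1/31405) = (2 - 900)/(1/15686) - 28148/31405 = -898/1/15686 - 28148/31405 = -898*15686 - 28148/31405 = -14086028 - 28148/31405 = -442371737488/31405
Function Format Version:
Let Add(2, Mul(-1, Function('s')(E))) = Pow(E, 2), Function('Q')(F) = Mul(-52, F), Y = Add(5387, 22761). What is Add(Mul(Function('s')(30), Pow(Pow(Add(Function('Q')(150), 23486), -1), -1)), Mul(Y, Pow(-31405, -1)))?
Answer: Rational(-442371737488, 31405) ≈ -1.4086e+7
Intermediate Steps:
Y = 28148
Function('s')(E) = Add(2, Mul(-1, Pow(E, 2)))
Add(Mul(Function('s')(30), Pow(Pow(Add(Function('Q')(150), 23486), -1), -1)), Mul(Y, Pow(-31405, -1))) = Add(Mul(Add(2, Mul(-1, Pow(30, 2))), Pow(Pow(Add(Mul(-52, 150), 23486), -1), -1)), Mul(28148, Pow(-31405, -1))) = Add(Mul(Add(2, Mul(-1, 900)), Pow(Pow(Add(-7800, 23486), -1), -1)), Mul(28148, Rational(-1, 31405))) = Add(Mul(Add(2, -900), Pow(Pow(15686, -1), -1)), Rational(-28148, 31405)) = Add(Mul(-898, Pow(Rational(1, 15686), -1)), Rational(-28148, 31405)) = Add(Mul(-898, 15686), Rational(-28148, 31405)) = Add(-14086028, Rational(-28148, 31405)) = Rational(-442371737488, 31405)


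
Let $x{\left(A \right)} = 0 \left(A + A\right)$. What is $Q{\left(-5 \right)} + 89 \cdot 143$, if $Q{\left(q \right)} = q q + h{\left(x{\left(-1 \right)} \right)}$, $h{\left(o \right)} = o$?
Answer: $12752$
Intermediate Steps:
$x{\left(A \right)} = 0$ ($x{\left(A \right)} = 0 \cdot 2 A = 0$)
$Q{\left(q \right)} = q^{2}$ ($Q{\left(q \right)} = q q + 0 = q^{2} + 0 = q^{2}$)
$Q{\left(-5 \right)} + 89 \cdot 143 = \left(-5\right)^{2} + 89 \cdot 143 = 25 + 12727 = 12752$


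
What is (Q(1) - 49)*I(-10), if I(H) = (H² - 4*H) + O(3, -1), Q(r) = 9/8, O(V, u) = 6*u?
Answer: -25661/4 ≈ -6415.3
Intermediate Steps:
Q(r) = 9/8 (Q(r) = 9*(⅛) = 9/8)
I(H) = -6 + H² - 4*H (I(H) = (H² - 4*H) + 6*(-1) = (H² - 4*H) - 6 = -6 + H² - 4*H)
(Q(1) - 49)*I(-10) = (9/8 - 49)*(-6 + (-10)² - 4*(-10)) = -383*(-6 + 100 + 40)/8 = -383/8*134 = -25661/4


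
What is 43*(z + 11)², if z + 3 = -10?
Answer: 172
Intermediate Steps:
z = -13 (z = -3 - 10 = -13)
43*(z + 11)² = 43*(-13 + 11)² = 43*(-2)² = 43*4 = 172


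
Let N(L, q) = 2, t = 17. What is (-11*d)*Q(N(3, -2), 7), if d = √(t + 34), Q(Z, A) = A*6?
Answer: -462*√51 ≈ -3299.3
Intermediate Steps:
Q(Z, A) = 6*A
d = √51 (d = √(17 + 34) = √51 ≈ 7.1414)
(-11*d)*Q(N(3, -2), 7) = (-11*√51)*(6*7) = -11*√51*42 = -462*√51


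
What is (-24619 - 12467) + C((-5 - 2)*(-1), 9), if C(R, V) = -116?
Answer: -37202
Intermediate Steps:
(-24619 - 12467) + C((-5 - 2)*(-1), 9) = (-24619 - 12467) - 116 = -37086 - 116 = -37202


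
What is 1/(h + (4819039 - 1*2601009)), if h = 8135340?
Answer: 1/10353370 ≈ 9.6587e-8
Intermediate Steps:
1/(h + (4819039 - 1*2601009)) = 1/(8135340 + (4819039 - 1*2601009)) = 1/(8135340 + (4819039 - 2601009)) = 1/(8135340 + 2218030) = 1/10353370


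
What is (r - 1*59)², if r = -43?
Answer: 10404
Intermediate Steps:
(r - 1*59)² = (-43 - 1*59)² = (-43 - 59)² = (-102)² = 10404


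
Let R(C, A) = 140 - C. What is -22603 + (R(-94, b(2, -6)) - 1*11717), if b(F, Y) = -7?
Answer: -34086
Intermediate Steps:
-22603 + (R(-94, b(2, -6)) - 1*11717) = -22603 + ((140 - 1*(-94)) - 1*11717) = -22603 + ((140 + 94) - 11717) = -22603 + (234 - 11717) = -22603 - 11483 = -34086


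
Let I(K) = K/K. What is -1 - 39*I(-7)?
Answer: -40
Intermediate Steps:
I(K) = 1
-1 - 39*I(-7) = -1 - 39*1 = -1 - 39 = -40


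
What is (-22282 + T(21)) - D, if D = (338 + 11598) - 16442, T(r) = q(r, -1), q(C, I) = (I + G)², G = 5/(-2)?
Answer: -71055/4 ≈ -17764.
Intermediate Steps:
G = -5/2 (G = 5*(-½) = -5/2 ≈ -2.5000)
q(C, I) = (-5/2 + I)² (q(C, I) = (I - 5/2)² = (-5/2 + I)²)
T(r) = 49/4 (T(r) = (-5 + 2*(-1))²/4 = (-5 - 2)²/4 = (¼)*(-7)² = (¼)*49 = 49/4)
D = -4506 (D = 11936 - 16442 = -4506)
(-22282 + T(21)) - D = (-22282 + 49/4) - 1*(-4506) = -89079/4 + 4506 = -71055/4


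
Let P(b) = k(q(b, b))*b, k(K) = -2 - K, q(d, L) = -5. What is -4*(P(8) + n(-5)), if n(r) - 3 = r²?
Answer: -208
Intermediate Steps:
n(r) = 3 + r²
P(b) = 3*b (P(b) = (-2 - 1*(-5))*b = (-2 + 5)*b = 3*b)
-4*(P(8) + n(-5)) = -4*(3*8 + (3 + (-5)²)) = -4*(24 + (3 + 25)) = -4*(24 + 28) = -4*52 = -208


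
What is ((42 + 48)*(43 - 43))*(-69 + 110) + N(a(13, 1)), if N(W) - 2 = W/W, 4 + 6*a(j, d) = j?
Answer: 3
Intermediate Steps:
a(j, d) = -⅔ + j/6
N(W) = 3 (N(W) = 2 + W/W = 2 + 1 = 3)
((42 + 48)*(43 - 43))*(-69 + 110) + N(a(13, 1)) = ((42 + 48)*(43 - 43))*(-69 + 110) + 3 = (90*0)*41 + 3 = 0*41 + 3 = 0 + 3 = 3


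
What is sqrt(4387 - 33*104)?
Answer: sqrt(955) ≈ 30.903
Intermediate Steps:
sqrt(4387 - 33*104) = sqrt(4387 - 3432) = sqrt(955)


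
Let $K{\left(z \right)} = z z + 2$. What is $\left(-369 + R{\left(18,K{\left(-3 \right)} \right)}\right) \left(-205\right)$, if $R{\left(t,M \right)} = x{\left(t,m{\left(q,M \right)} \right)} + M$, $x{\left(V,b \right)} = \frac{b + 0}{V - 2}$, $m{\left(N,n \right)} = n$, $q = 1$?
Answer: $\frac{1171985}{16} \approx 73249.0$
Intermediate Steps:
$K{\left(z \right)} = 2 + z^{2}$ ($K{\left(z \right)} = z^{2} + 2 = 2 + z^{2}$)
$x{\left(V,b \right)} = \frac{b}{-2 + V}$
$R{\left(t,M \right)} = M + \frac{M}{-2 + t}$ ($R{\left(t,M \right)} = \frac{M}{-2 + t} + M = M + \frac{M}{-2 + t}$)
$\left(-369 + R{\left(18,K{\left(-3 \right)} \right)}\right) \left(-205\right) = \left(-369 + \frac{\left(2 + \left(-3\right)^{2}\right) \left(-1 + 18\right)}{-2 + 18}\right) \left(-205\right) = \left(-369 + \left(2 + 9\right) \frac{1}{16} \cdot 17\right) \left(-205\right) = \left(-369 + 11 \cdot \frac{1}{16} \cdot 17\right) \left(-205\right) = \left(-369 + \frac{187}{16}\right) \left(-205\right) = \left(- \frac{5717}{16}\right) \left(-205\right) = \frac{1171985}{16}$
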